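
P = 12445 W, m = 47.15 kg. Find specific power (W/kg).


Specific power = 12445 W / 47.15 kg = 263.9 W/kg

263.9 W/kg


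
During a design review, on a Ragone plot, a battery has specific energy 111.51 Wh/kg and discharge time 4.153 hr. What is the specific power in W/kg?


P_specific = E / t = 111.51 / 4.153 = 26.85 W/kg

26.85 W/kg


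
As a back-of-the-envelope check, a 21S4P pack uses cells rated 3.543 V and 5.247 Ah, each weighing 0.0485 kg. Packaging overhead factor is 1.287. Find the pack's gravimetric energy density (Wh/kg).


Step 1: V_pack = 21 * 3.543 = 74.403 V
Step 2: C_pack = 4 * 5.247 = 20.988 Ah
Step 3: E_pack = V_pack * C_pack = 74.403 * 20.988 = 1561.6 Wh
Step 4: m_pack = 21 * 4 * 0.0485 * 1.287 = 5.2432 kg
Step 5: ED = E_pack / m_pack = 1561.6 / 5.2432 = 297.8 Wh/kg

297.8 Wh/kg


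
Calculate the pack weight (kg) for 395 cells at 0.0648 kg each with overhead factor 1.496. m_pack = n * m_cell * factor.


Cell mass sum = 395 * 0.0648 = 25.596 kg
With overhead 1.496: m_pack = 25.596 * 1.496 = 38.29 kg

38.29 kg


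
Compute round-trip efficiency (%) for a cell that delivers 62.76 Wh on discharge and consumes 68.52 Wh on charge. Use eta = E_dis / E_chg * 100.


Round-trip efficiency = 62.76/68.52 * 100% = 91.59%

91.59%


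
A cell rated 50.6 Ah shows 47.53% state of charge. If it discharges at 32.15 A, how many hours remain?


Step 1: remaining = SOC/100 * C_total = 47.53/100 * 50.6 = 24.05 Ah
Step 2: t = remaining / I = 24.05 / 32.15 = 0.7481 hr

0.7481 hr


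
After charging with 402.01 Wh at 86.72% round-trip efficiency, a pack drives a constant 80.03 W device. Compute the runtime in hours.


Step 1: E_discharge = eta/100 * E_charge = 86.72/100 * 402.01 = 348.62 Wh
Step 2: t = E_discharge / P = 348.62 / 80.03 = 4.356 hr

4.356 hr


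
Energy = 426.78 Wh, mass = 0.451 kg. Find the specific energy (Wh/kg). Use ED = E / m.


ED = E / m = 426.78 / 0.451 = 946.3 Wh/kg

946.3 Wh/kg


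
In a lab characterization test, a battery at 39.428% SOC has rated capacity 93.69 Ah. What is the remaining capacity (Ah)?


remaining = SOC / 100 * total = 39.428 / 100 * 93.69 = 36.94 Ah

36.94 Ah


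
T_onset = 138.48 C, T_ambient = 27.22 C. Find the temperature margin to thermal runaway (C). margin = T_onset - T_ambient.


Safety margin = 138.48 C - 27.22 C = 111.26 C

111.26 C


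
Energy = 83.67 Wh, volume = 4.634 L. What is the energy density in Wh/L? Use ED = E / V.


Volumetric ED = 83.67 Wh / 4.634 L = 18.06 Wh/L

18.06 Wh/L


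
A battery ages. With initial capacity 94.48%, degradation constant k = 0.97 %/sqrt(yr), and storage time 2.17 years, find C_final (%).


sqrt(t) = sqrt(2.17) = 1.4731
C_final = 94.48 - 0.97 * 1.4731 = 93.05%

93.05%


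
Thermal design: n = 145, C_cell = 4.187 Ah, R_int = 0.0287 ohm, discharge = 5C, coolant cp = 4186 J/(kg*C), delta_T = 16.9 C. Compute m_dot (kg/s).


Step 1: I = 5 * 4.187 = 20.935 A
Step 2: Q_cell = I^2 * R = 20.935^2 * 0.0287 = 12.578 W
Step 3: Q_total = 145 * 12.578 = 1823.8 W
Step 4: m_dot = Q_total / (cp * dT) = 1823.8 / (4186 * 16.9) = 0.02578 kg/s

0.02578 kg/s


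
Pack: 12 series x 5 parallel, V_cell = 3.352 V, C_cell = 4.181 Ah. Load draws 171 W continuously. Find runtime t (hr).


Step 1: E_pack = Ns * V_cell * Np * C_cell = 12 * 3.352 * 5 * 4.181 = 840.88 Wh
Step 2: t = E_pack / P = 840.88 / 171 = 4.917 hr

4.917 hr


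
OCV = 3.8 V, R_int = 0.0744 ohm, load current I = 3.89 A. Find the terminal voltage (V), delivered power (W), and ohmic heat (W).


Step 1: V_terminal = OCV - I*R = 3.8 - 3.89 * 0.0744 = 3.5106 V
Step 2: P_out = V_terminal * I = 3.5106 * 3.89 = 13.66 W
Step 3: Q = I^2 * R = 3.89^2 * 0.0744 = 1.126 W

V=3.5106 V, P=13.66 W, Q=1.126 W


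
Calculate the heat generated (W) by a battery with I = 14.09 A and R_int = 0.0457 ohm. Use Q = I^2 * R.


Q = I^2 * R = 14.09^2 * 0.0457 = 9.073 W

9.073 W


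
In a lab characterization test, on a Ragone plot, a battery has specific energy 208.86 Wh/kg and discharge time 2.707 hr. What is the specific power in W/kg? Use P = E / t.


Specific power = 208.86 Wh/kg / 2.707 hr = 77.16 W/kg

77.16 W/kg


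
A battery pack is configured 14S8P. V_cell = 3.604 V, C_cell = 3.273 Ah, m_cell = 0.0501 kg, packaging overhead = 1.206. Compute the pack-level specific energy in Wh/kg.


Step 1: V_pack = 14 * 3.604 = 50.456 V
Step 2: C_pack = 8 * 3.273 = 26.184 Ah
Step 3: E_pack = V_pack * C_pack = 50.456 * 26.184 = 1321.1 Wh
Step 4: m_pack = 14 * 8 * 0.0501 * 1.206 = 6.7671 kg
Step 5: ED = E_pack / m_pack = 1321.1 / 6.7671 = 195.2 Wh/kg

195.2 Wh/kg


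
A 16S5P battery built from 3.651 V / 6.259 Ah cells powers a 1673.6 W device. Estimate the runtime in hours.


Step 1: E_pack = Ns * V_cell * Np * C_cell = 16 * 3.651 * 5 * 6.259 = 1828.1 Wh
Step 2: t = E_pack / P = 1828.1 / 1673.6 = 1.092 hr

1.092 hr


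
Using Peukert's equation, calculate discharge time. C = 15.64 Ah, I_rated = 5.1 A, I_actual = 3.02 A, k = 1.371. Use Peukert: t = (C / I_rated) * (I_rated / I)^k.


t_rated = C / I_rated = 15.64 / 5.1 = 3.0667 hr
(I_rated/I)^k = (1.6887)^1.371 = 2.051
t = t_rated * (I_rated/I)^k = 3.0667 * 2.051 = 6.290 hr

6.290 hr


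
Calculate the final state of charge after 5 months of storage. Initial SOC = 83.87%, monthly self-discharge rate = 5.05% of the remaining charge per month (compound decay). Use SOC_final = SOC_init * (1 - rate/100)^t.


decay = (1 - 5.05/100)^5 = 0.77175
SOC_final = 83.87 * 0.77175 = 64.73%

64.73%


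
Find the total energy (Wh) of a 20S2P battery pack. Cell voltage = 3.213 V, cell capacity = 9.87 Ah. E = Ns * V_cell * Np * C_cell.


V_pack = 20 * 3.213 = 64.26 V
C_pack = 2 * 9.87 = 19.74 Ah
E = V_pack * C_pack = 64.26 * 19.74 = 1268 Wh

1268 Wh


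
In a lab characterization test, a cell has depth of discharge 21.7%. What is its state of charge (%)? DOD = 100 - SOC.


SOC = 100 - DOD = 100 - 21.7 = 78.3%

78.3%


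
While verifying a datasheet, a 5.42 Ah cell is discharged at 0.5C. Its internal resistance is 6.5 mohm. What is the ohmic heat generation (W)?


Convert: R = 6.5 mohm = 0.0065 ohm
Step 1: I = C_rate * capacity = 0.5 * 5.42 = 2.71 A
Step 2: Q = I^2 * R = 2.71^2 * 0.0065 = 7.3441 * 0.0065 = 0.04774 W

0.04774 W


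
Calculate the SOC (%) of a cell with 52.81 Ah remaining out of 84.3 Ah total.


SOC = (remaining / total) * 100 = (52.81 / 84.3) * 100 = 62.65%

62.65%


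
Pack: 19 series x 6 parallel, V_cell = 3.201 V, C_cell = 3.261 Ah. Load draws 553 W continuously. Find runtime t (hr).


Step 1: E_pack = Ns * V_cell * Np * C_cell = 19 * 3.201 * 6 * 3.261 = 1190 Wh
Step 2: t = E_pack / P = 1190 / 553 = 2.152 hr

2.152 hr


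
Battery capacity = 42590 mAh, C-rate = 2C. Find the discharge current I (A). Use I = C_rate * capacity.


Convert: capacity = 42590 mAh = 42.59 Ah
I = C_rate * capacity = 2 * 42.59 = 85.18 A

85.18 A


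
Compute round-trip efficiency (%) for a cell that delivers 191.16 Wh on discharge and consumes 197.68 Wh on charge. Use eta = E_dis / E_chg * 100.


eta_e = E_dis / E_chg * 100 = 191.16 / 197.68 * 100 = 96.70%

96.70%


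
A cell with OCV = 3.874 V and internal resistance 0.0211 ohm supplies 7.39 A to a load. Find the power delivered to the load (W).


Step 1: V_terminal = OCV - I*R = 3.874 - 7.39 * 0.0211 = 3.7181 V
Step 2: P_out = V_terminal * I = 3.7181 * 7.39 = 27.48 W

27.48 W


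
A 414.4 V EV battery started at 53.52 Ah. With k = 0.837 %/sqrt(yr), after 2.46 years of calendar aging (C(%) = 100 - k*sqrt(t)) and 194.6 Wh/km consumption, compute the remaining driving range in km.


Step 1: capacity retention = 100 - 0.837 * sqrt(2.46) = 100 - 0.837 * 1.5684 = 98.687%
Step 2: C_now = 53.52 * 98.687/100 = 52.817 Ah
Step 3: E_pack = V * C_now = 414.4 * 52.817 = 21887 Wh
Step 4: range = E_pack / consumption = 21887 / 194.6 = 112.5 km

112.5 km


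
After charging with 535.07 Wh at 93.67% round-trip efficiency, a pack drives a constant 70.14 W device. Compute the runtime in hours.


Step 1: E_discharge = eta/100 * E_charge = 93.67/100 * 535.07 = 501.2 Wh
Step 2: t = E_discharge / P = 501.2 / 70.14 = 7.146 hr

7.146 hr


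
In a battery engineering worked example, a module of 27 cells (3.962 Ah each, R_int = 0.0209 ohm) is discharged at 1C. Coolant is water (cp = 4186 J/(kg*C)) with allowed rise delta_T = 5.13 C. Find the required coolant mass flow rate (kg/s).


Step 1: I = 1 * 3.962 = 3.962 A
Step 2: Q_cell = I^2 * R = 3.962^2 * 0.0209 = 0.32808 W
Step 3: Q_total = 27 * 0.32808 = 8.8582 W
Step 4: m_dot = Q_total / (cp * dT) = 8.8582 / (4186 * 5.13) = 4.125e-04 kg/s

4.125e-04 kg/s


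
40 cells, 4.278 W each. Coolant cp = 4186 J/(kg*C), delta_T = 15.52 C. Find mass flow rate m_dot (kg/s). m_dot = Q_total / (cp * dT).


Q_total = 40 * 4.278 = 171.12 W
m_dot = Q_total / (cp * dT) = 171.12 / (4186 * 15.52) = 0.002634 kg/s

0.002634 kg/s


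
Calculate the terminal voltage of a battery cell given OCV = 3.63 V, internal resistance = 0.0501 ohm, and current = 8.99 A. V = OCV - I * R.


IR drop = 8.99 * 0.0501 = 0.4504 V
V = 3.63 - 0.4504 = 3.180 V

3.180 V


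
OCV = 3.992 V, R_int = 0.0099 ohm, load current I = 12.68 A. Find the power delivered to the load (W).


Step 1: V_terminal = OCV - I*R = 3.992 - 12.68 * 0.0099 = 3.8665 V
Step 2: P_out = V_terminal * I = 3.8665 * 12.68 = 49.03 W

49.03 W


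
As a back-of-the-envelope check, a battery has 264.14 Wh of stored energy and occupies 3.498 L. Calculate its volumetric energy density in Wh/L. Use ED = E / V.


Volumetric ED = 264.14 Wh / 3.498 L = 75.51 Wh/L

75.51 Wh/L


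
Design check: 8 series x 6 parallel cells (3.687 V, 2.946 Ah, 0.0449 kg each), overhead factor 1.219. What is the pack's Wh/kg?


Step 1: V_pack = 8 * 3.687 = 29.496 V
Step 2: C_pack = 6 * 2.946 = 17.676 Ah
Step 3: E_pack = V_pack * C_pack = 29.496 * 17.676 = 521.37 Wh
Step 4: m_pack = 8 * 6 * 0.0449 * 1.219 = 2.6272 kg
Step 5: ED = E_pack / m_pack = 521.37 / 2.6272 = 198.5 Wh/kg

198.5 Wh/kg


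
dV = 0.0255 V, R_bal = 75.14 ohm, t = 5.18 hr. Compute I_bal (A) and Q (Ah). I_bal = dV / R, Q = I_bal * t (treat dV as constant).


First, Ohm's law: I_bal = 0.0255 V / 75.14 ohm = 3.3937e-04 A
Then Q = I * t = 3.3937e-04 A * 5.18 hr = 0.001758 Ah

I=3.3937e-04 A, Q=0.001758 Ah


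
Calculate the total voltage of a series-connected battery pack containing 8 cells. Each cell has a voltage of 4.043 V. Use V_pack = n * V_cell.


V_pack = n * V_cell = 8 * 4.043 = 32.344 V

32.344 V


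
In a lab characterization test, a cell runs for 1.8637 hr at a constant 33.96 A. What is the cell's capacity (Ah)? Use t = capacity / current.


C = I * t = 33.96 * 1.8637 = 63.29 Ah

63.29 Ah


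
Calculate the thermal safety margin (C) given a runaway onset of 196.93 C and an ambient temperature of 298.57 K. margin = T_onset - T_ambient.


Convert: T_ambient = 298.57 K = 25.42 C
margin = 196.93 - 25.42 = 171.51 C

171.51 C


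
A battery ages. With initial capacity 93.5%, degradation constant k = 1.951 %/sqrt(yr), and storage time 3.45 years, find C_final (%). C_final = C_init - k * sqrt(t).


sqrt(t) = sqrt(3.45) = 1.8574
C_final = 93.5 - 1.951 * 1.8574 = 89.88%

89.88%


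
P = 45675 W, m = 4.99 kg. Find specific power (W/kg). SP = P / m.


SP = P / m = 45675 / 4.99 = 9153 W/kg

9153 W/kg


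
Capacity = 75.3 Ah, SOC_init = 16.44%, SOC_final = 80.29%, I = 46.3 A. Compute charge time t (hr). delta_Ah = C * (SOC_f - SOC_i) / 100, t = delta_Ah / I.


delta_Ah = 75.3 * (80.29 - 16.44) / 100 = 48.079 Ah
t = delta_Ah / I = 48.079 / 46.3 = 1.038 hr

1.038 hr


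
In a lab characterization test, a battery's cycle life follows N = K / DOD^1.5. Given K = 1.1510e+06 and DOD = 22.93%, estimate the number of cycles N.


DOD^1.5 = 109.8
N = K / DOD^1.5 = 1.1510e+06 / 109.8 = 10480

10480 cycles


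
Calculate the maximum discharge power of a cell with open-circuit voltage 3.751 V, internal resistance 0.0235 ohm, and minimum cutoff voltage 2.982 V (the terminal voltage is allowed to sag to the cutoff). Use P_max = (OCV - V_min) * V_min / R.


P_max = (OCV - V_min) * V_min / R = (3.751 - 2.982) * 2.982 / 0.0235 = 0.769 * 2.982 / 0.0235 = 97.58 W

97.58 W


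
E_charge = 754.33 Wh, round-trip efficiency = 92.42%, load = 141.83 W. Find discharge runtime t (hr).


Step 1: E_discharge = eta/100 * E_charge = 92.42/100 * 754.33 = 697.15 Wh
Step 2: t = E_discharge / P = 697.15 / 141.83 = 4.915 hr

4.915 hr


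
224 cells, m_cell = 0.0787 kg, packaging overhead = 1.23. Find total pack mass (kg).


m_pack = n * m_cell * overhead = 224 * 0.0787 * 1.23 = 21.68 kg

21.68 kg


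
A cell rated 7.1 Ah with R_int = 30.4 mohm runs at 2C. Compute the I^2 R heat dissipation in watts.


Convert: R = 30.4 mohm = 0.0304 ohm
Step 1: I = C_rate * capacity = 2 * 7.1 = 14.2 A
Step 2: Q = I^2 * R = 14.2^2 * 0.0304 = 201.64 * 0.0304 = 6.130 W

6.130 W


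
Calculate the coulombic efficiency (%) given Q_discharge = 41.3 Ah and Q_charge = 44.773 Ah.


eta_c = Q_dis / Q_chg * 100 = 41.3 / 44.773 * 100 = 92.24%

92.24%


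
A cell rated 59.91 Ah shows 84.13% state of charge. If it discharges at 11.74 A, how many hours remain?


Step 1: remaining = SOC/100 * C_total = 84.13/100 * 59.91 = 50.402 Ah
Step 2: t = remaining / I = 50.402 / 11.74 = 4.293 hr

4.293 hr


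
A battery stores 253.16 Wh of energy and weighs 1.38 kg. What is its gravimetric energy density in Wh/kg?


ED = E / m = 253.16 / 1.38 = 183.4 Wh/kg

183.4 Wh/kg


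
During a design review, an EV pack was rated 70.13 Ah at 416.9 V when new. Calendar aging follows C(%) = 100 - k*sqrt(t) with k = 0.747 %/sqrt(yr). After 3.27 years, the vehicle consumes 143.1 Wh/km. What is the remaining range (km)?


Step 1: capacity retention = 100 - 0.747 * sqrt(3.27) = 100 - 0.747 * 1.8083 = 98.649%
Step 2: C_now = 70.13 * 98.649/100 = 69.183 Ah
Step 3: E_pack = V * C_now = 416.9 * 69.183 = 28842 Wh
Step 4: range = E_pack / consumption = 28842 / 143.1 = 201.6 km

201.6 km


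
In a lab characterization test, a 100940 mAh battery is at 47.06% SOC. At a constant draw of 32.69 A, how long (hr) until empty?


Convert: C_total = 100940 mAh = 100.94 Ah
Step 1: remaining = SOC/100 * C_total = 47.06/100 * 100.94 = 47.502 Ah
Step 2: t = remaining / I = 47.502 / 32.69 = 1.453 hr

1.453 hr


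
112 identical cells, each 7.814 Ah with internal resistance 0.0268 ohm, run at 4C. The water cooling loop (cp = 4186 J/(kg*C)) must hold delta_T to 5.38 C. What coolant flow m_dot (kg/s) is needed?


Step 1: I = 4 * 7.814 = 31.256 A
Step 2: Q_cell = I^2 * R = 31.256^2 * 0.0268 = 26.182 W
Step 3: Q_total = 112 * 26.182 = 2932.4 W
Step 4: m_dot = Q_total / (cp * dT) = 2932.4 / (4186 * 5.38) = 0.1302 kg/s

0.1302 kg/s


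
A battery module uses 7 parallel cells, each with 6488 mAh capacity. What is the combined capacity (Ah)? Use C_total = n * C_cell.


Convert: C_cell = 6488 mAh = 6.488 Ah
C_total = 7 * 6.488 = 45.416 Ah

45.416 Ah


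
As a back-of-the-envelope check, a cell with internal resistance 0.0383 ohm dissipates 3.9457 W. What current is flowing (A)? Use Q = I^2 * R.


I = sqrt(Q / R) = sqrt(3.9457 / 0.0383) = sqrt(103.02) = 10.15 A

10.15 A


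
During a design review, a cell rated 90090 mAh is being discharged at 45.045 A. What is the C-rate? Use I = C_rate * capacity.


Convert: capacity = 90090 mAh = 90.09 Ah
C_rate = I / capacity = 45.045 / 90.09 = 0.5C

0.5C


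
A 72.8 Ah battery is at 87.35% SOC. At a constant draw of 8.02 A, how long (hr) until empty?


Step 1: remaining = SOC/100 * C_total = 87.35/100 * 72.8 = 63.591 Ah
Step 2: t = remaining / I = 63.591 / 8.02 = 7.929 hr

7.929 hr


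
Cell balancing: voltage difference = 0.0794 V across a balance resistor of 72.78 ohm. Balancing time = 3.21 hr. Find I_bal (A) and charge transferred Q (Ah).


First, Ohm's law: I_bal = 0.0794 V / 72.78 ohm = 0.001091 A
Then Q = I * t = 0.001091 A * 3.21 hr = 0.003502 Ah

I=0.001091 A, Q=0.003502 Ah


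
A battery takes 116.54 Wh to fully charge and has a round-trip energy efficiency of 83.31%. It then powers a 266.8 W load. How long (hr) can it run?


Step 1: E_discharge = eta/100 * E_charge = 83.31/100 * 116.54 = 97.089 Wh
Step 2: t = E_discharge / P = 97.089 / 266.8 = 0.3639 hr

0.3639 hr


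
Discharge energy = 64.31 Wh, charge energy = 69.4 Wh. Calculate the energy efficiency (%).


eta_e = E_dis / E_chg * 100 = 64.31 / 69.4 * 100 = 92.67%

92.67%


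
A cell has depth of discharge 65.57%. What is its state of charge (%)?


SOC = 100 - DOD = 100 - 65.57 = 34.43%

34.43%


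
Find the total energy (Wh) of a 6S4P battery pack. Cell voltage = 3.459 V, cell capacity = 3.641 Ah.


E = Ns * Vcell * Np * Ccell = 6 * 3.459 * 4 * 3.641 = 302.3 Wh

302.3 Wh


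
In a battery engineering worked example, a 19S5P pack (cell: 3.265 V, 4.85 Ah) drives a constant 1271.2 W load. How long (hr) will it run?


Step 1: E_pack = Ns * V_cell * Np * C_cell = 19 * 3.265 * 5 * 4.85 = 1504.3 Wh
Step 2: t = E_pack / P = 1504.3 / 1271.2 = 1.183 hr

1.183 hr


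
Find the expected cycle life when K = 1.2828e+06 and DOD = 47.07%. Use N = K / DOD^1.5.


DOD^1.5 = 322.94
N = K / DOD^1.5 = 1.2828e+06 / 322.94 = 3972

3972 cycles


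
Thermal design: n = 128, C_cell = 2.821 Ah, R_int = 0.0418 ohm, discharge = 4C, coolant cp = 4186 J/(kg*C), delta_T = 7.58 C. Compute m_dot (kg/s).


Step 1: I = 4 * 2.821 = 11.284 A
Step 2: Q_cell = I^2 * R = 11.284^2 * 0.0418 = 5.3223 W
Step 3: Q_total = 128 * 5.3223 = 681.25 W
Step 4: m_dot = Q_total / (cp * dT) = 681.25 / (4186 * 7.58) = 0.02147 kg/s

0.02147 kg/s


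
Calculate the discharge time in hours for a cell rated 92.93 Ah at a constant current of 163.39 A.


t = capacity / current = 92.93 / 163.39 = 0.5688 hr

0.5688 hr


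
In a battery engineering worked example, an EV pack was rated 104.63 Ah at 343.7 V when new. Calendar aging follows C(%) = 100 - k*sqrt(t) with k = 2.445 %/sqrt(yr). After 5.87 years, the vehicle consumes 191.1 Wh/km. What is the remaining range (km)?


Step 1: capacity retention = 100 - 2.445 * sqrt(5.87) = 100 - 2.445 * 2.4228 = 94.076%
Step 2: C_now = 104.63 * 94.076/100 = 98.432 Ah
Step 3: E_pack = V * C_now = 343.7 * 98.432 = 33831 Wh
Step 4: range = E_pack / consumption = 33831 / 191.1 = 177.0 km

177.0 km


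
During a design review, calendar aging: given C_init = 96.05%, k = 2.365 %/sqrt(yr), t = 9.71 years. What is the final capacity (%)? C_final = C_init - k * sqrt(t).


Step 1: sqrt(9.71 yr) = 3.1161
Step 2: drop = 2.365 * 3.1161 = 7.3696
Step 3: C_final = 96.05 - 7.3696 = 88.68%

88.68%


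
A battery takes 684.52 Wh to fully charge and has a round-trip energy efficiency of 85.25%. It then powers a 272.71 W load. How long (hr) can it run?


Step 1: E_discharge = eta/100 * E_charge = 85.25/100 * 684.52 = 583.55 Wh
Step 2: t = E_discharge / P = 583.55 / 272.71 = 2.140 hr

2.140 hr


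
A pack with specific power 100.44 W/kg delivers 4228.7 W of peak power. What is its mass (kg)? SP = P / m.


m = P / SP = 4228.7 / 100.44 = 42.10 kg

42.10 kg


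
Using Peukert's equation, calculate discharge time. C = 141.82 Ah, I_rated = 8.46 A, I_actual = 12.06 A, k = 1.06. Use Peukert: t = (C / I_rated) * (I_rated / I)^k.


t_rated = C / I_rated = 141.82 / 8.46 = 16.764 hr
(I_rated/I)^k = (0.70149)^1.06 = 0.68672
t = t_rated * (I_rated/I)^k = 16.764 * 0.68672 = 11.51 hr

11.51 hr


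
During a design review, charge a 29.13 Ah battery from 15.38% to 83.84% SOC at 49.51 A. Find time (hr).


delta_Ah = 29.13 * (83.84 - 15.38) / 100 = 19.942 Ah
t = delta_Ah / I = 19.942 / 49.51 = 0.4028 hr

0.4028 hr


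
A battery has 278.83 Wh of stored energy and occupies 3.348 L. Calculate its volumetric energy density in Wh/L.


ED = E / V = 278.83 / 3.348 = 83.28 Wh/L

83.28 Wh/L


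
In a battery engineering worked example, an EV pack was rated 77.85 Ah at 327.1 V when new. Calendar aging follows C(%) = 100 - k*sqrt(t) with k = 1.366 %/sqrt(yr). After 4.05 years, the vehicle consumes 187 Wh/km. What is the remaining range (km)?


Step 1: capacity retention = 100 - 1.366 * sqrt(4.05) = 100 - 1.366 * 2.0125 = 97.251%
Step 2: C_now = 77.85 * 97.251/100 = 75.71 Ah
Step 3: E_pack = V * C_now = 327.1 * 75.71 = 24765 Wh
Step 4: range = E_pack / consumption = 24765 / 187 = 132.4 km

132.4 km


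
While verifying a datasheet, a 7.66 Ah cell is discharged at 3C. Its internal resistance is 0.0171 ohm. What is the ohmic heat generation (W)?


Step 1: I = C_rate * capacity = 3 * 7.66 = 22.98 A
Step 2: Q = I^2 * R = 22.98^2 * 0.0171 = 528.08 * 0.0171 = 9.030 W

9.030 W


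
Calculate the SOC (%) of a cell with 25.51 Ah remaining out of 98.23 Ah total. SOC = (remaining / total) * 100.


SOC% = 25.51 / 98.23 * 100 = 25.97%

25.97%


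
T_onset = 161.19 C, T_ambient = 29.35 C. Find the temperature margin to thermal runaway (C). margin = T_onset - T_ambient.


margin = T_onset - T_ambient = 161.19 - 29.35 = 131.84 C

131.84 C


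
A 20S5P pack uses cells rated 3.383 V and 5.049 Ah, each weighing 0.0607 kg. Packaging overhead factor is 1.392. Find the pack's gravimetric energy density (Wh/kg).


Step 1: V_pack = 20 * 3.383 = 67.66 V
Step 2: C_pack = 5 * 5.049 = 25.245 Ah
Step 3: E_pack = V_pack * C_pack = 67.66 * 25.245 = 1708.1 Wh
Step 4: m_pack = 20 * 5 * 0.0607 * 1.392 = 8.4494 kg
Step 5: ED = E_pack / m_pack = 1708.1 / 8.4494 = 202.2 Wh/kg

202.2 Wh/kg


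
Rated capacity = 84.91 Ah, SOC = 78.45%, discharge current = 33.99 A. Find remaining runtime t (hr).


Step 1: remaining = SOC/100 * C_total = 78.45/100 * 84.91 = 66.612 Ah
Step 2: t = remaining / I = 66.612 / 33.99 = 1.960 hr

1.960 hr


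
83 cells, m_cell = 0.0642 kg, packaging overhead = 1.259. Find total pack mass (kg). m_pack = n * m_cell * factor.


m_pack = n * m_cell * overhead = 83 * 0.0642 * 1.259 = 6.709 kg

6.709 kg


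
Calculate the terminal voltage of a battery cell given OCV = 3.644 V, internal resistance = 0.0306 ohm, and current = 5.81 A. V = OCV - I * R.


IR drop = 5.81 * 0.0306 = 0.17779 V
V = 3.644 - 0.17779 = 3.466 V

3.466 V


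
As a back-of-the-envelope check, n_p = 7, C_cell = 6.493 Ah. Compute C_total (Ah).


C_total = 7 * 6.493 = 45.451 Ah

45.451 Ah


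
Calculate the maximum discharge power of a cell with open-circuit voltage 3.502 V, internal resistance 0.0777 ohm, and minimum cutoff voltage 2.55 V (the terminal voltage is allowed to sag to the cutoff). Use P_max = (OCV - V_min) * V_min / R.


dV = OCV - V_min = 0.952 V (so I_max = dV / R)
P_max = dV * V_min / R = 0.952 * 2.55 / 0.0777 = 31.24 W

31.24 W


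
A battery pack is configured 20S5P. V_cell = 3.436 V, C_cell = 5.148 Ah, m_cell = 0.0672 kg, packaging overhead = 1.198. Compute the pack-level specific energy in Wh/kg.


Step 1: V_pack = 20 * 3.436 = 68.72 V
Step 2: C_pack = 5 * 5.148 = 25.74 Ah
Step 3: E_pack = V_pack * C_pack = 68.72 * 25.74 = 1768.9 Wh
Step 4: m_pack = 20 * 5 * 0.0672 * 1.198 = 8.0506 kg
Step 5: ED = E_pack / m_pack = 1768.9 / 8.0506 = 219.7 Wh/kg

219.7 Wh/kg


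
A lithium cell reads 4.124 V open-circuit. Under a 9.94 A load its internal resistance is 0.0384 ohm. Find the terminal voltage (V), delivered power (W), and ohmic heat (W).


Step 1: V_terminal = OCV - I*R = 4.124 - 9.94 * 0.0384 = 3.7423 V
Step 2: P_out = V_terminal * I = 3.7423 * 9.94 = 37.20 W
Step 3: Q = I^2 * R = 9.94^2 * 0.0384 = 3.794 W

V=3.7423 V, P=37.20 W, Q=3.794 W


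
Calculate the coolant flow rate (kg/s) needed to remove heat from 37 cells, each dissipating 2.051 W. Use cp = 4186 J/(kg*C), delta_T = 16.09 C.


Q_total = 37 * 2.051 = 75.887 W
m_dot = Q_total / (cp * dT) = 75.887 / (4186 * 16.09) = 0.001127 kg/s

0.001127 kg/s


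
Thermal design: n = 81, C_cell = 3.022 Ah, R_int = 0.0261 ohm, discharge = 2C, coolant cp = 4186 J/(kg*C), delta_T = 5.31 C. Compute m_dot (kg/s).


Step 1: I = 2 * 3.022 = 6.044 A
Step 2: Q_cell = I^2 * R = 6.044^2 * 0.0261 = 0.95343 W
Step 3: Q_total = 81 * 0.95343 = 77.228 W
Step 4: m_dot = Q_total / (cp * dT) = 77.228 / (4186 * 5.31) = 0.003474 kg/s

0.003474 kg/s


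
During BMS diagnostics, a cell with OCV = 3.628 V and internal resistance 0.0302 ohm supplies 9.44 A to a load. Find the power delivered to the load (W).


Step 1: V_terminal = OCV - I*R = 3.628 - 9.44 * 0.0302 = 3.3429 V
Step 2: P_out = V_terminal * I = 3.3429 * 9.44 = 31.56 W

31.56 W


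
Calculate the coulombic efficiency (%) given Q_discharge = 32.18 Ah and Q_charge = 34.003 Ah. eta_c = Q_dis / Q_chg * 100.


Coulombic efficiency = 32.18/34.003 * 100% = 94.64%

94.64%


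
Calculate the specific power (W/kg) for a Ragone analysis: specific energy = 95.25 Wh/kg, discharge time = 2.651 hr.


P_specific = E / t = 95.25 / 2.651 = 35.93 W/kg

35.93 W/kg


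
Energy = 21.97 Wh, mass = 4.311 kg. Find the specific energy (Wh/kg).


Specific energy = 21.97 Wh / 4.311 kg = 5.096 Wh/kg

5.096 Wh/kg


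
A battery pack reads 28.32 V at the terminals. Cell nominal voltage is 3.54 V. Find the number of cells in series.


Rearranging: n = V_pack / V_cell = 28.32 / 3.54 = 8 cells

8


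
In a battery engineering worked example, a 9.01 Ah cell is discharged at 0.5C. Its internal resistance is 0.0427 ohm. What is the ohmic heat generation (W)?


Step 1: I = C_rate * capacity = 0.5 * 9.01 = 4.505 A
Step 2: Q = I^2 * R = 4.505^2 * 0.0427 = 20.295 * 0.0427 = 0.8666 W

0.8666 W


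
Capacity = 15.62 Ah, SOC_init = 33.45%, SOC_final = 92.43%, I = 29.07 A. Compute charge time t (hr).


Step 1: dSOC = 92.43% - 33.45% = 58.98%
Step 2: delta_Ah = 15.62 * 58.98 / 100 = 9.2127 Ah
Step 3: t = 9.2127 / 29.07 = 0.3169 hr

0.3169 hr


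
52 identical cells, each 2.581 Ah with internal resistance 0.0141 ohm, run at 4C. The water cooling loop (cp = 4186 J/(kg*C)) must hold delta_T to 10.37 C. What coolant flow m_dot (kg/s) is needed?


Step 1: I = 4 * 2.581 = 10.324 A
Step 2: Q_cell = I^2 * R = 10.324^2 * 0.0141 = 1.5028 W
Step 3: Q_total = 52 * 1.5028 = 78.146 W
Step 4: m_dot = Q_total / (cp * dT) = 78.146 / (4186 * 10.37) = 0.001800 kg/s

0.001800 kg/s


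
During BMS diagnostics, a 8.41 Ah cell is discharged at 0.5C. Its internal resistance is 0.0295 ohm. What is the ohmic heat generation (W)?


Step 1: I = C_rate * capacity = 0.5 * 8.41 = 4.205 A
Step 2: Q = I^2 * R = 4.205^2 * 0.0295 = 17.682 * 0.0295 = 0.5216 W

0.5216 W


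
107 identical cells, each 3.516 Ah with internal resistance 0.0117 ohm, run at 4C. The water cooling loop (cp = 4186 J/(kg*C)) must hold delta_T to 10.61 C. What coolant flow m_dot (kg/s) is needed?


Step 1: I = 4 * 3.516 = 14.064 A
Step 2: Q_cell = I^2 * R = 14.064^2 * 0.0117 = 2.3142 W
Step 3: Q_total = 107 * 2.3142 = 247.62 W
Step 4: m_dot = Q_total / (cp * dT) = 247.62 / (4186 * 10.61) = 0.005575 kg/s

0.005575 kg/s


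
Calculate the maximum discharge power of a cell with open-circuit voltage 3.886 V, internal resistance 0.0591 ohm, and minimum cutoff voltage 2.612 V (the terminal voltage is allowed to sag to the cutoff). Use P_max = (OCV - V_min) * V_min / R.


dV = OCV - V_min = 1.274 V (so I_max = dV / R)
P_max = dV * V_min / R = 1.274 * 2.612 / 0.0591 = 56.31 W

56.31 W


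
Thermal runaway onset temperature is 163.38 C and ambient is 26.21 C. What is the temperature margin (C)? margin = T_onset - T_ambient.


margin = T_onset - T_ambient = 163.38 - 26.21 = 137.17 C

137.17 C


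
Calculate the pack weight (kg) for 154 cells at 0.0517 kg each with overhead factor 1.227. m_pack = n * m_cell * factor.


Cell mass sum = 154 * 0.0517 = 7.9618 kg
With overhead 1.227: m_pack = 7.9618 * 1.227 = 9.769 kg

9.769 kg


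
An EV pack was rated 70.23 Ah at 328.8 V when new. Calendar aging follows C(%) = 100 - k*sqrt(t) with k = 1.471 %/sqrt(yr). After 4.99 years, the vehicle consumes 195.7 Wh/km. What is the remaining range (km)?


Step 1: capacity retention = 100 - 1.471 * sqrt(4.99) = 100 - 1.471 * 2.2338 = 96.714%
Step 2: C_now = 70.23 * 96.714/100 = 67.922 Ah
Step 3: E_pack = V * C_now = 328.8 * 67.922 = 22333 Wh
Step 4: range = E_pack / consumption = 22333 / 195.7 = 114.1 km

114.1 km


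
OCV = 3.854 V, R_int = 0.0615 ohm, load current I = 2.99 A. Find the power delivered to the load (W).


Step 1: V_terminal = OCV - I*R = 3.854 - 2.99 * 0.0615 = 3.6701 V
Step 2: P_out = V_terminal * I = 3.6701 * 2.99 = 10.97 W

10.97 W


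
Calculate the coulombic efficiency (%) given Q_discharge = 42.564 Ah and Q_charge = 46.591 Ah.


Coulombic efficiency = 42.564/46.591 * 100% = 91.36%

91.36%


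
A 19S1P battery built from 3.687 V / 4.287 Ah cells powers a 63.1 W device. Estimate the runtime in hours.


Step 1: E_pack = Ns * V_cell * Np * C_cell = 19 * 3.687 * 1 * 4.287 = 300.32 Wh
Step 2: t = E_pack / P = 300.32 / 63.1 = 4.759 hr

4.759 hr


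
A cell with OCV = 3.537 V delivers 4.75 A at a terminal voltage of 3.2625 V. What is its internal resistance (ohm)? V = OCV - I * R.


R = (OCV - V) / I = (3.537 - 3.2625) / 4.75 = 0.05779 ohm

0.05779 ohm


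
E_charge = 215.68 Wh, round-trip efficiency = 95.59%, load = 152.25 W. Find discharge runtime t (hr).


Step 1: E_discharge = eta/100 * E_charge = 95.59/100 * 215.68 = 206.17 Wh
Step 2: t = E_discharge / P = 206.17 / 152.25 = 1.354 hr

1.354 hr


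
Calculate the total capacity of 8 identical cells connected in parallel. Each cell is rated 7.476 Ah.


Parallel capacities add: 8 * 7.476 Ah = 59.808 Ah

59.808 Ah


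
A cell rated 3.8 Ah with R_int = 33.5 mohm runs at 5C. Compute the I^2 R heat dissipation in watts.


Convert: R = 33.5 mohm = 0.0335 ohm
Step 1: I = C_rate * capacity = 5 * 3.8 = 19 A
Step 2: Q = I^2 * R = 19^2 * 0.0335 = 361 * 0.0335 = 12.09 W

12.09 W


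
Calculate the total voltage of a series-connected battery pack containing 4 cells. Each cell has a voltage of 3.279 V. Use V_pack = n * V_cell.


V_pack = n * V_cell = 4 * 3.279 = 13.116 V

13.116 V


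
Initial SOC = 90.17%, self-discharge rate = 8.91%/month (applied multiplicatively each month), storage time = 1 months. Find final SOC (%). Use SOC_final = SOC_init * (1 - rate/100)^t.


Monthly retention factor = 1 - 8.91/100 = 0.9109
Over 1 months: factor^1 = 0.9109
SOC_final = 90.17 * 0.9109 = 82.14%

82.14%


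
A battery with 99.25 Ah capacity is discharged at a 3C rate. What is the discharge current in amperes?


At 3C: I = 3 * 99.25 Ah = 297.75 A

297.75 A


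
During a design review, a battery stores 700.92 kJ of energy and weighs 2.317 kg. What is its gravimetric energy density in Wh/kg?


Convert: E = 700.92 kJ = 194.7 Wh
ED = E / m = 194.7 / 2.317 = 84.03 Wh/kg

84.03 Wh/kg


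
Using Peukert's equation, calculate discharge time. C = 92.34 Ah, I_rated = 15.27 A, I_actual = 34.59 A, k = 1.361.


t_rated = C / I_rated = 92.34 / 15.27 = 6.0472 hr
(I_rated/I)^k = (0.44146)^1.361 = 0.32862
t = t_rated * (I_rated/I)^k = 6.0472 * 0.32862 = 1.987 hr

1.987 hr


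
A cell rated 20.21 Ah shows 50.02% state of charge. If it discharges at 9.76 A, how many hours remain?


Step 1: remaining = SOC/100 * C_total = 50.02/100 * 20.21 = 10.109 Ah
Step 2: t = remaining / I = 10.109 / 9.76 = 1.036 hr

1.036 hr


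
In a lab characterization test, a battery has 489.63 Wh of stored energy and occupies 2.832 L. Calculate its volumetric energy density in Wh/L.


ED = E / V = 489.63 / 2.832 = 172.9 Wh/L

172.9 Wh/L


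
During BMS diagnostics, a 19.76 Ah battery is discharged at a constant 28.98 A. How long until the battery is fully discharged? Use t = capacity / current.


Runtime = 19.76 Ah / 28.98 A = 0.6818 hr

0.6818 hr


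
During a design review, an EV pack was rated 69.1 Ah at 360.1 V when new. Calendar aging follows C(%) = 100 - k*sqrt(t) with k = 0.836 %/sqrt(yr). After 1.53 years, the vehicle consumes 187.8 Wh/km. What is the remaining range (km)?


Step 1: capacity retention = 100 - 0.836 * sqrt(1.53) = 100 - 0.836 * 1.2369 = 98.966%
Step 2: C_now = 69.1 * 98.966/100 = 68.386 Ah
Step 3: E_pack = V * C_now = 360.1 * 68.386 = 24626 Wh
Step 4: range = E_pack / consumption = 24626 / 187.8 = 131.1 km

131.1 km


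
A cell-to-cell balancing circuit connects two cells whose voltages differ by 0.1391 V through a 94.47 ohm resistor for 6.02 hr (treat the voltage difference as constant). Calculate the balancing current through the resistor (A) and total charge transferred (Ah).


First, Ohm's law: I_bal = 0.1391 V / 94.47 ohm = 0.0014724 A
Then Q = I * t = 0.0014724 A * 6.02 hr = 0.008864 Ah

I=0.0014724 A, Q=0.008864 Ah


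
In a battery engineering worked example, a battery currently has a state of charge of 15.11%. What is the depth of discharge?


Complement of SOC: DOD = 100% - 15.11% = 84.89%

84.89%


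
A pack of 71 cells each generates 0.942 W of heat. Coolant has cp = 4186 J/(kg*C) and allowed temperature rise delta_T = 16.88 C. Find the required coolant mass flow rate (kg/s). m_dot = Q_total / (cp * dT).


Step 1: Total heat Q = 71 * 0.942 W = 66.882 W
Step 2: denom = cp * dT = 4186 * 16.88 = 70660
Step 3: m_dot = 66.882 / 70660 = 9.465e-04 kg/s

9.465e-04 kg/s


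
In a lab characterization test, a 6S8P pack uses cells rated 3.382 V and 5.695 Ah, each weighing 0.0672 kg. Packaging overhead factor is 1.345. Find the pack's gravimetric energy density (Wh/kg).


Step 1: V_pack = 6 * 3.382 = 20.292 V
Step 2: C_pack = 8 * 5.695 = 45.56 Ah
Step 3: E_pack = V_pack * C_pack = 20.292 * 45.56 = 924.5 Wh
Step 4: m_pack = 6 * 8 * 0.0672 * 1.345 = 4.3384 kg
Step 5: ED = E_pack / m_pack = 924.5 / 4.3384 = 213.1 Wh/kg

213.1 Wh/kg


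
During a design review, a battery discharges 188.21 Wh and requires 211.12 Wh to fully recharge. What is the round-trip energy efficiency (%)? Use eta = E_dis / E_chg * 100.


eta_e = E_dis / E_chg * 100 = 188.21 / 211.12 * 100 = 89.15%

89.15%


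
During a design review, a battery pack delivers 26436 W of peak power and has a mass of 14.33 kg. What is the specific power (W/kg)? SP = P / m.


SP = P / m = 26436 / 14.33 = 1845 W/kg

1845 W/kg


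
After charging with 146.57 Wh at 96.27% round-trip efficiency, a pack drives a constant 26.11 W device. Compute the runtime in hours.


Step 1: E_discharge = eta/100 * E_charge = 96.27/100 * 146.57 = 141.1 Wh
Step 2: t = E_discharge / P = 141.1 / 26.11 = 5.404 hr

5.404 hr


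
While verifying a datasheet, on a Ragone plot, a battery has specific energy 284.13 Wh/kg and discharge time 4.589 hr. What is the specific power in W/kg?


Specific power = 284.13 Wh/kg / 4.589 hr = 61.92 W/kg

61.92 W/kg


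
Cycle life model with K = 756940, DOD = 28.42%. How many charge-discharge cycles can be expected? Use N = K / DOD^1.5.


Step 1: DOD^1.5 = 28.42^1.5 = 151.51
Step 2: N = 756940 / 151.51 = 4996 cycles

4996 cycles


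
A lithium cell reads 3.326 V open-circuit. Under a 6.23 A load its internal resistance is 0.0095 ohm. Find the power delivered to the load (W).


Step 1: V_terminal = OCV - I*R = 3.326 - 6.23 * 0.0095 = 3.2668 V
Step 2: P_out = V_terminal * I = 3.2668 * 6.23 = 20.35 W

20.35 W


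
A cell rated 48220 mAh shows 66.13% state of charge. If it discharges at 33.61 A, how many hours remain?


Convert: C_total = 48220 mAh = 48.22 Ah
Step 1: remaining = SOC/100 * C_total = 66.13/100 * 48.22 = 31.888 Ah
Step 2: t = remaining / I = 31.888 / 33.61 = 0.9488 hr

0.9488 hr


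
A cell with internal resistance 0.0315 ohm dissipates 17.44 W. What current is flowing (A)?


I = sqrt(Q / R) = sqrt(17.44 / 0.0315) = sqrt(553.65) = 23.53 A

23.53 A


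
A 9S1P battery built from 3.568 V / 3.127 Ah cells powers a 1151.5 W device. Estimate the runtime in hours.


Step 1: E_pack = Ns * V_cell * Np * C_cell = 9 * 3.568 * 1 * 3.127 = 100.41 Wh
Step 2: t = E_pack / P = 100.41 / 1151.5 = 0.08720 hr

0.08720 hr


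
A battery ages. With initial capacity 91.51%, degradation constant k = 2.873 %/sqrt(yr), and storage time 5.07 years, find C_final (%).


sqrt(t) = sqrt(5.07) = 2.2517
C_final = 91.51 - 2.873 * 2.2517 = 85.04%

85.04%


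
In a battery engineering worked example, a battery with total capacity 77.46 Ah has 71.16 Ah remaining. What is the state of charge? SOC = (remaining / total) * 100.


SOC = (remaining / total) * 100 = (71.16 / 77.46) * 100 = 91.87%

91.87%


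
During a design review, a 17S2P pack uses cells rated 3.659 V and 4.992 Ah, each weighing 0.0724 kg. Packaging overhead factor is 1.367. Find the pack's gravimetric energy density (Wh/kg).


Step 1: V_pack = 17 * 3.659 = 62.203 V
Step 2: C_pack = 2 * 4.992 = 9.984 Ah
Step 3: E_pack = V_pack * C_pack = 62.203 * 9.984 = 621.03 Wh
Step 4: m_pack = 17 * 2 * 0.0724 * 1.367 = 3.365 kg
Step 5: ED = E_pack / m_pack = 621.03 / 3.365 = 184.6 Wh/kg

184.6 Wh/kg


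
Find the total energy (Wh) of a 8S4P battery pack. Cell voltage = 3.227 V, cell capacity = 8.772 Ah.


V_pack = 8 * 3.227 = 25.816 V
C_pack = 4 * 8.772 = 35.088 Ah
E = V_pack * C_pack = 25.816 * 35.088 = 905.8 Wh

905.8 Wh


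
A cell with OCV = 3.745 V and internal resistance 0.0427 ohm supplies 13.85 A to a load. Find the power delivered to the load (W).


Step 1: V_terminal = OCV - I*R = 3.745 - 13.85 * 0.0427 = 3.1536 V
Step 2: P_out = V_terminal * I = 3.1536 * 13.85 = 43.68 W

43.68 W


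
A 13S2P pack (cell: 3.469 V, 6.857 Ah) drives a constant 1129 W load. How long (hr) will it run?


Step 1: E_pack = Ns * V_cell * Np * C_cell = 13 * 3.469 * 2 * 6.857 = 618.46 Wh
Step 2: t = E_pack / P = 618.46 / 1129 = 0.5478 hr

0.5478 hr


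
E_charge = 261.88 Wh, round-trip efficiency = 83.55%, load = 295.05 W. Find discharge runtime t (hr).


Step 1: E_discharge = eta/100 * E_charge = 83.55/100 * 261.88 = 218.8 Wh
Step 2: t = E_discharge / P = 218.8 / 295.05 = 0.7416 hr

0.7416 hr


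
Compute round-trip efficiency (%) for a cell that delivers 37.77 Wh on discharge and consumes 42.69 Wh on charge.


Round-trip efficiency = 37.77/42.69 * 100% = 88.48%

88.48%


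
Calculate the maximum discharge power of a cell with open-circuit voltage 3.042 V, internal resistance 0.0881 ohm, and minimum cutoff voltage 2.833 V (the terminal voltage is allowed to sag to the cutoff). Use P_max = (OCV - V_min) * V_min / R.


P_max = (OCV - V_min) * V_min / R = (3.042 - 2.833) * 2.833 / 0.0881 = 0.209 * 2.833 / 0.0881 = 6.721 W

6.721 W


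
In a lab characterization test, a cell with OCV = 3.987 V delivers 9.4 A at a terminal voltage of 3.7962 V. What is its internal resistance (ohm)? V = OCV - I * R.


R = (OCV - V) / I = (3.987 - 3.7962) / 9.4 = 0.02030 ohm

0.02030 ohm


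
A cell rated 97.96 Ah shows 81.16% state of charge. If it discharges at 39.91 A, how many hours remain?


Step 1: remaining = SOC/100 * C_total = 81.16/100 * 97.96 = 79.504 Ah
Step 2: t = remaining / I = 79.504 / 39.91 = 1.992 hr

1.992 hr


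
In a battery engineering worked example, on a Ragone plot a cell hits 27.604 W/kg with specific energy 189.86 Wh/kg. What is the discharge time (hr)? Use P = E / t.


t = E / P = 189.86 / 27.604 = 6.878 hr

6.878 hr


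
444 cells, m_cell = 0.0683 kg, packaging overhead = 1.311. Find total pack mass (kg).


m_pack = n * m_cell * overhead = 444 * 0.0683 * 1.311 = 39.76 kg

39.76 kg


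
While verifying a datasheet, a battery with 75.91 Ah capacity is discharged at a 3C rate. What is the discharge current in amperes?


At 3C: I = 3 * 75.91 Ah = 227.73 A

227.73 A


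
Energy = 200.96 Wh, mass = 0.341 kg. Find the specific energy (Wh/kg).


ED = E / m = 200.96 / 0.341 = 589.3 Wh/kg

589.3 Wh/kg


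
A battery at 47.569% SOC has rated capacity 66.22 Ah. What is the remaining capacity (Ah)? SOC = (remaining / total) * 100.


remaining = SOC / 100 * total = 47.569 / 100 * 66.22 = 31.50 Ah

31.50 Ah
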